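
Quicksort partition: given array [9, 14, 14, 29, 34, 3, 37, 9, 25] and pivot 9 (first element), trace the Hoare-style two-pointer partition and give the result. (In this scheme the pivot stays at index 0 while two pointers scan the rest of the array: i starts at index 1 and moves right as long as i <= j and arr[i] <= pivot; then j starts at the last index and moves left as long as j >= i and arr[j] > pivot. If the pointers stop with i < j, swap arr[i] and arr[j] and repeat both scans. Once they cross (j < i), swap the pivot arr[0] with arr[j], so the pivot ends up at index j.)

Hoare-style two-pointer partition with pivot = 9:

Initial array: [9, 14, 14, 29, 34, 3, 37, 9, 25]

Pointers start at i = 1, j = 8.
i stops at index 1 (arr[1]=14 > 9), j stops at index 7 (arr[7]=9 <= 9): swap arr[1] and arr[7], array becomes [9, 9, 14, 29, 34, 3, 37, 14, 25]
i stops at index 2 (arr[2]=14 > 9), j stops at index 5 (arr[5]=3 <= 9): swap arr[2] and arr[5], array becomes [9, 9, 3, 29, 34, 14, 37, 14, 25]
i ends at 3, j ends at 2: the pointers have crossed (j < i), so scanning stops.

Swap pivot arr[0] with arr[2] to place pivot at position 2: [3, 9, 9, 29, 34, 14, 37, 14, 25]
Pivot position: 2

After partitioning with pivot 9, the array becomes [3, 9, 9, 29, 34, 14, 37, 14, 25]. The pivot is placed at index 2. All elements to the left of the pivot are <= 9, and all elements to the right are > 9.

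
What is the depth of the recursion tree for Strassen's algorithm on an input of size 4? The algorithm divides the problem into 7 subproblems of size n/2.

For divide and conquer with division factor 2:

Problem sizes at each level:
Level 0: 4
Level 1: 2
Level 2: 1

The root is level 0 and the size-1 base case is level 2 (the tree spans levels 0 through 2, i.e. 3 levels counting the root), so the depth is the number of divisions: log_2(4) = 2

The recursion tree depth is log_2(4) = 2. At each level, the problem size is divided by 2, so it takes 2 divisions to reduce to a base case of size 1. The algorithm makes 7 recursive calls at each level.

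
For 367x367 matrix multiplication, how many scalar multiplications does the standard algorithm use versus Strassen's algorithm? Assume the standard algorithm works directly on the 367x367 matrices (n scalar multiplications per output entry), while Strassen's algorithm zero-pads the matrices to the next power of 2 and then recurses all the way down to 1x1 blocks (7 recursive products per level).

Matrix multiplication for 367x367 matrices:

Strassen's algorithm requires power-of-2 dimensions. Pad 367x367 to 512x512 (next power of 2).

Standard algorithm: 367^3 = 49430863 multiplications
Strassen's algorithm: 7^(log2(512)) = 7^9 = 40353607 multiplications
Savings: 49430863 - 40353607 = 9077256 multiplications

Standard: 49430863 multiplications (367^3). Strassen: 40353607 multiplications (7^9, after padding to 512x512). Strassen reduces 8 recursive multiplications to 7 at each level.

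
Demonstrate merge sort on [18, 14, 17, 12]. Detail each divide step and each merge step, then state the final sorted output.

Merge sort trace:

Split: [18, 14, 17, 12] -> [18, 14] and [17, 12]
  Split: [18, 14] -> [18] and [14]
  Merge: [18] + [14] -> [14, 18]
  Split: [17, 12] -> [17] and [12]
  Merge: [17] + [12] -> [12, 17]
Merge: [14, 18] + [12, 17] -> [12, 14, 17, 18]

Final sorted array: [12, 14, 17, 18]

The merge sort proceeds by recursively splitting the array and merging sorted halves.
After all merges, the sorted array is [12, 14, 17, 18].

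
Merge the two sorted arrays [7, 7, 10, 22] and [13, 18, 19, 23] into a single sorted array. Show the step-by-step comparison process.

Merging process:

Compare 7 vs 13: take 7 from left. Merged: [7]
Compare 7 vs 13: take 7 from left. Merged: [7, 7]
Compare 10 vs 13: take 10 from left. Merged: [7, 7, 10]
Compare 22 vs 13: take 13 from right. Merged: [7, 7, 10, 13]
Compare 22 vs 18: take 18 from right. Merged: [7, 7, 10, 13, 18]
Compare 22 vs 19: take 19 from right. Merged: [7, 7, 10, 13, 18, 19]
Compare 22 vs 23: take 22 from left. Merged: [7, 7, 10, 13, 18, 19, 22]
Append remaining from right: [23]. Merged: [7, 7, 10, 13, 18, 19, 22, 23]

Final merged array: [7, 7, 10, 13, 18, 19, 22, 23]
Total comparisons: 7

The merged array is [7, 7, 10, 13, 18, 19, 22, 23], requiring 7 comparisons. The merge step runs in O(n) time where n is the total number of elements.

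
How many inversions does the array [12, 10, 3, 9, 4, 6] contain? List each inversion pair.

Finding inversions in [12, 10, 3, 9, 4, 6]:

(0, 1): arr[0]=12 > arr[1]=10
(0, 2): arr[0]=12 > arr[2]=3
(0, 3): arr[0]=12 > arr[3]=9
(0, 4): arr[0]=12 > arr[4]=4
(0, 5): arr[0]=12 > arr[5]=6
(1, 2): arr[1]=10 > arr[2]=3
(1, 3): arr[1]=10 > arr[3]=9
(1, 4): arr[1]=10 > arr[4]=4
(1, 5): arr[1]=10 > arr[5]=6
(3, 4): arr[3]=9 > arr[4]=4
(3, 5): arr[3]=9 > arr[5]=6

Total inversions: 11

The array has 11 inversion(s): (0,1), (0,2), (0,3), (0,4), (0,5), (1,2), (1,3), (1,4), (1,5), (3,4), (3,5). Each pair (i,j) satisfies i < j and arr[i] > arr[j].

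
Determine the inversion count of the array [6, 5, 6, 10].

Finding inversions in [6, 5, 6, 10]:

(0, 1): arr[0]=6 > arr[1]=5

Total inversions: 1

The array has 1 inversion(s): (0,1). Each pair (i,j) satisfies i < j and arr[i] > arr[j].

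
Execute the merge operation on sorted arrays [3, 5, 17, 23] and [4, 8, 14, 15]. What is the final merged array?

Merging process:

Compare 3 vs 4: take 3 from left. Merged: [3]
Compare 5 vs 4: take 4 from right. Merged: [3, 4]
Compare 5 vs 8: take 5 from left. Merged: [3, 4, 5]
Compare 17 vs 8: take 8 from right. Merged: [3, 4, 5, 8]
Compare 17 vs 14: take 14 from right. Merged: [3, 4, 5, 8, 14]
Compare 17 vs 15: take 15 from right. Merged: [3, 4, 5, 8, 14, 15]
Append remaining from left: [17, 23]. Merged: [3, 4, 5, 8, 14, 15, 17, 23]

Final merged array: [3, 4, 5, 8, 14, 15, 17, 23]
Total comparisons: 6

The merged array is [3, 4, 5, 8, 14, 15, 17, 23], requiring 6 comparisons. The merge step runs in O(n) time where n is the total number of elements.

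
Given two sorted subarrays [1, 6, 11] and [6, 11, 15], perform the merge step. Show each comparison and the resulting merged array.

Merging process:

Compare 1 vs 6: take 1 from left. Merged: [1]
Compare 6 vs 6: take 6 from left. Merged: [1, 6]
Compare 11 vs 6: take 6 from right. Merged: [1, 6, 6]
Compare 11 vs 11: take 11 from left. Merged: [1, 6, 6, 11]
Append remaining from right: [11, 15]. Merged: [1, 6, 6, 11, 11, 15]

Final merged array: [1, 6, 6, 11, 11, 15]
Total comparisons: 4

The merged array is [1, 6, 6, 11, 11, 15], requiring 4 comparisons. The merge step runs in O(n) time where n is the total number of elements.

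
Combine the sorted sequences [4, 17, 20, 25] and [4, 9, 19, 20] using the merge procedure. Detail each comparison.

Merging process:

Compare 4 vs 4: take 4 from left. Merged: [4]
Compare 17 vs 4: take 4 from right. Merged: [4, 4]
Compare 17 vs 9: take 9 from right. Merged: [4, 4, 9]
Compare 17 vs 19: take 17 from left. Merged: [4, 4, 9, 17]
Compare 20 vs 19: take 19 from right. Merged: [4, 4, 9, 17, 19]
Compare 20 vs 20: take 20 from left. Merged: [4, 4, 9, 17, 19, 20]
Compare 25 vs 20: take 20 from right. Merged: [4, 4, 9, 17, 19, 20, 20]
Append remaining from left: [25]. Merged: [4, 4, 9, 17, 19, 20, 20, 25]

Final merged array: [4, 4, 9, 17, 19, 20, 20, 25]
Total comparisons: 7

The merged array is [4, 4, 9, 17, 19, 20, 20, 25], requiring 7 comparisons. The merge step runs in O(n) time where n is the total number of elements.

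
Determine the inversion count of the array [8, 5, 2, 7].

Finding inversions in [8, 5, 2, 7]:

(0, 1): arr[0]=8 > arr[1]=5
(0, 2): arr[0]=8 > arr[2]=2
(0, 3): arr[0]=8 > arr[3]=7
(1, 2): arr[1]=5 > arr[2]=2

Total inversions: 4

The array has 4 inversion(s): (0,1), (0,2), (0,3), (1,2). Each pair (i,j) satisfies i < j and arr[i] > arr[j].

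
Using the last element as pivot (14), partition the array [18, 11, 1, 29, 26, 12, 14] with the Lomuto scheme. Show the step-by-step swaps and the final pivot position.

Lomuto partition with pivot = 14:

Initial array: [18, 11, 1, 29, 26, 12, 14]

arr[0]=18 > 14: no swap
arr[1]=11 <= 14: swap with position 0, array becomes [11, 18, 1, 29, 26, 12, 14]
arr[2]=1 <= 14: swap with position 1, array becomes [11, 1, 18, 29, 26, 12, 14]
arr[3]=29 > 14: no swap
arr[4]=26 > 14: no swap
arr[5]=12 <= 14: swap with position 2, array becomes [11, 1, 12, 29, 26, 18, 14]

Place pivot at position 3: [11, 1, 12, 14, 26, 18, 29]
Pivot position: 3

After partitioning with pivot 14, the array becomes [11, 1, 12, 14, 26, 18, 29]. The pivot is placed at index 3. All elements to the left of the pivot are <= 14, and all elements to the right are > 14.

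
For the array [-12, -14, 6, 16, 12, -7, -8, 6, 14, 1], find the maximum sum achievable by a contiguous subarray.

Using Kadane's algorithm on [-12, -14, 6, 16, 12, -7, -8, 6, 14, 1]:

Scanning through the array:
Position 1 (value -14): max_ending_here = -14, max_so_far = -12
Position 2 (value 6): max_ending_here = 6, max_so_far = 6
Position 3 (value 16): max_ending_here = 22, max_so_far = 22
Position 4 (value 12): max_ending_here = 34, max_so_far = 34
Position 5 (value -7): max_ending_here = 27, max_so_far = 34
Position 6 (value -8): max_ending_here = 19, max_so_far = 34
Position 7 (value 6): max_ending_here = 25, max_so_far = 34
Position 8 (value 14): max_ending_here = 39, max_so_far = 39
Position 9 (value 1): max_ending_here = 40, max_so_far = 40

Maximum subarray: [6, 16, 12, -7, -8, 6, 14, 1]
Maximum sum: 40

The maximum subarray is [6, 16, 12, -7, -8, 6, 14, 1] with sum 40. This subarray runs from index 2 to index 9.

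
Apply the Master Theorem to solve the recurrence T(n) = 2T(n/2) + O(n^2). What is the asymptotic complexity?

Master Theorem for T(n) = 2T(n/2) + O(n^2):

a = 2, b = 2, c = 2
log_b(a) = log_2(2) = 1.0000

Case 3: c = 2 > log_2(2) = 1.0000
T(n) = O(n^2) = O(n^2)

For T(n) = 2T(n/2) + O(n^2): log_2(2) = 1.0000. This is Case 3 of the Master Theorem (c > log_b(a), work dominated by root), giving O(n^2).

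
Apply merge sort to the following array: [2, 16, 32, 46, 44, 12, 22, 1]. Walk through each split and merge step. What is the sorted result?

Merge sort trace:

Split: [2, 16, 32, 46, 44, 12, 22, 1] -> [2, 16, 32, 46] and [44, 12, 22, 1]
  Split: [2, 16, 32, 46] -> [2, 16] and [32, 46]
    Split: [2, 16] -> [2] and [16]
    Merge: [2] + [16] -> [2, 16]
    Split: [32, 46] -> [32] and [46]
    Merge: [32] + [46] -> [32, 46]
  Merge: [2, 16] + [32, 46] -> [2, 16, 32, 46]
  Split: [44, 12, 22, 1] -> [44, 12] and [22, 1]
    Split: [44, 12] -> [44] and [12]
    Merge: [44] + [12] -> [12, 44]
    Split: [22, 1] -> [22] and [1]
    Merge: [22] + [1] -> [1, 22]
  Merge: [12, 44] + [1, 22] -> [1, 12, 22, 44]
Merge: [2, 16, 32, 46] + [1, 12, 22, 44] -> [1, 2, 12, 16, 22, 32, 44, 46]

Final sorted array: [1, 2, 12, 16, 22, 32, 44, 46]

The merge sort proceeds by recursively splitting the array and merging sorted halves.
After all merges, the sorted array is [1, 2, 12, 16, 22, 32, 44, 46].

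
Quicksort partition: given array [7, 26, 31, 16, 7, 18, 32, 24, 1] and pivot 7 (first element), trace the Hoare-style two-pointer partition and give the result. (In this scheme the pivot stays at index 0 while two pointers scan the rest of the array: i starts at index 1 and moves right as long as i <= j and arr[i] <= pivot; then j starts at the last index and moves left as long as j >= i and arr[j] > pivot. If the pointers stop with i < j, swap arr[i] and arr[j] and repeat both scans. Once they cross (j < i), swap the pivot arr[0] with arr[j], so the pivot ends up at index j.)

Hoare-style two-pointer partition with pivot = 7:

Initial array: [7, 26, 31, 16, 7, 18, 32, 24, 1]

Pointers start at i = 1, j = 8.
i stops at index 1 (arr[1]=26 > 7), j stops at index 8 (arr[8]=1 <= 7): swap arr[1] and arr[8], array becomes [7, 1, 31, 16, 7, 18, 32, 24, 26]
i stops at index 2 (arr[2]=31 > 7), j stops at index 4 (arr[4]=7 <= 7): swap arr[2] and arr[4], array becomes [7, 1, 7, 16, 31, 18, 32, 24, 26]
i ends at 3, j ends at 2: the pointers have crossed (j < i), so scanning stops.

Swap pivot arr[0] with arr[2] to place pivot at position 2: [7, 1, 7, 16, 31, 18, 32, 24, 26]
Pivot position: 2

After partitioning with pivot 7, the array becomes [7, 1, 7, 16, 31, 18, 32, 24, 26]. The pivot is placed at index 2. All elements to the left of the pivot are <= 7, and all elements to the right are > 7.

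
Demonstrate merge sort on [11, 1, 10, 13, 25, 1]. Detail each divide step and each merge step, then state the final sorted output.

Merge sort trace:

Split: [11, 1, 10, 13, 25, 1] -> [11, 1, 10] and [13, 25, 1]
  Split: [11, 1, 10] -> [11] and [1, 10]
    Split: [1, 10] -> [1] and [10]
    Merge: [1] + [10] -> [1, 10]
  Merge: [11] + [1, 10] -> [1, 10, 11]
  Split: [13, 25, 1] -> [13] and [25, 1]
    Split: [25, 1] -> [25] and [1]
    Merge: [25] + [1] -> [1, 25]
  Merge: [13] + [1, 25] -> [1, 13, 25]
Merge: [1, 10, 11] + [1, 13, 25] -> [1, 1, 10, 11, 13, 25]

Final sorted array: [1, 1, 10, 11, 13, 25]

The merge sort proceeds by recursively splitting the array and merging sorted halves.
After all merges, the sorted array is [1, 1, 10, 11, 13, 25].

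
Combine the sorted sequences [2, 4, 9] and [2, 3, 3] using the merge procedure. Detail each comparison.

Merging process:

Compare 2 vs 2: take 2 from left. Merged: [2]
Compare 4 vs 2: take 2 from right. Merged: [2, 2]
Compare 4 vs 3: take 3 from right. Merged: [2, 2, 3]
Compare 4 vs 3: take 3 from right. Merged: [2, 2, 3, 3]
Append remaining from left: [4, 9]. Merged: [2, 2, 3, 3, 4, 9]

Final merged array: [2, 2, 3, 3, 4, 9]
Total comparisons: 4

The merged array is [2, 2, 3, 3, 4, 9], requiring 4 comparisons. The merge step runs in O(n) time where n is the total number of elements.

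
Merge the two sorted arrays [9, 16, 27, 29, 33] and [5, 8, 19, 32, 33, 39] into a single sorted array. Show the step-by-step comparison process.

Merging process:

Compare 9 vs 5: take 5 from right. Merged: [5]
Compare 9 vs 8: take 8 from right. Merged: [5, 8]
Compare 9 vs 19: take 9 from left. Merged: [5, 8, 9]
Compare 16 vs 19: take 16 from left. Merged: [5, 8, 9, 16]
Compare 27 vs 19: take 19 from right. Merged: [5, 8, 9, 16, 19]
Compare 27 vs 32: take 27 from left. Merged: [5, 8, 9, 16, 19, 27]
Compare 29 vs 32: take 29 from left. Merged: [5, 8, 9, 16, 19, 27, 29]
Compare 33 vs 32: take 32 from right. Merged: [5, 8, 9, 16, 19, 27, 29, 32]
Compare 33 vs 33: take 33 from left. Merged: [5, 8, 9, 16, 19, 27, 29, 32, 33]
Append remaining from right: [33, 39]. Merged: [5, 8, 9, 16, 19, 27, 29, 32, 33, 33, 39]

Final merged array: [5, 8, 9, 16, 19, 27, 29, 32, 33, 33, 39]
Total comparisons: 9

The merged array is [5, 8, 9, 16, 19, 27, 29, 32, 33, 33, 39], requiring 9 comparisons. The merge step runs in O(n) time where n is the total number of elements.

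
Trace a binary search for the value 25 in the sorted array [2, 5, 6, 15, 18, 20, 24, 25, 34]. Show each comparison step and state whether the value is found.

Binary search for 25 in [2, 5, 6, 15, 18, 20, 24, 25, 34]:

lo=0, hi=8, mid=4, arr[mid]=18 -> 18 < 25, search right half
lo=5, hi=8, mid=6, arr[mid]=24 -> 24 < 25, search right half
lo=7, hi=8, mid=7, arr[mid]=25 -> Found target at index 7!

Binary search finds 25 at index 7 after 3 comparisons. The search repeatedly halves the search space by comparing with the middle element.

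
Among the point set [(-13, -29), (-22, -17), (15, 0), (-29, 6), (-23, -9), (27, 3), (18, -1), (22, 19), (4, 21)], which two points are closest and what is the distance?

Computing all pairwise distances among 9 points:

d((-13, -29), (-22, -17)) = 15.0
d((-13, -29), (15, 0)) = 40.3113
d((-13, -29), (-29, 6)) = 38.4838
d((-13, -29), (-23, -9)) = 22.3607
d((-13, -29), (27, 3)) = 51.225
d((-13, -29), (18, -1)) = 41.7732
d((-13, -29), (22, 19)) = 59.4054
d((-13, -29), (4, 21)) = 52.811
d((-22, -17), (15, 0)) = 40.7185
d((-22, -17), (-29, 6)) = 24.0416
d((-22, -17), (-23, -9)) = 8.0623
d((-22, -17), (27, 3)) = 52.9245
d((-22, -17), (18, -1)) = 43.0813
d((-22, -17), (22, 19)) = 56.8507
d((-22, -17), (4, 21)) = 46.0435
d((15, 0), (-29, 6)) = 44.4072
d((15, 0), (-23, -9)) = 39.0512
d((15, 0), (27, 3)) = 12.3693
d((15, 0), (18, -1)) = 3.1623 <-- minimum
d((15, 0), (22, 19)) = 20.2485
d((15, 0), (4, 21)) = 23.7065
d((-29, 6), (-23, -9)) = 16.1555
d((-29, 6), (27, 3)) = 56.0803
d((-29, 6), (18, -1)) = 47.5184
d((-29, 6), (22, 19)) = 52.6308
d((-29, 6), (4, 21)) = 36.2491
d((-23, -9), (27, 3)) = 51.4198
d((-23, -9), (18, -1)) = 41.7732
d((-23, -9), (22, 19)) = 53.0
d((-23, -9), (4, 21)) = 40.3609
d((27, 3), (18, -1)) = 9.8489
d((27, 3), (22, 19)) = 16.7631
d((27, 3), (4, 21)) = 29.2062
d((18, -1), (22, 19)) = 20.3961
d((18, -1), (4, 21)) = 26.0768
d((22, 19), (4, 21)) = 18.1108

Closest pair: (15, 0) and (18, -1) with distance 3.1623

The closest pair is (15, 0) and (18, -1) with Euclidean distance 3.1623. For 9 points, brute-force pairwise comparison is shown above. For large n, the divide-and-conquer algorithm (sort by x, recurse on halves, check the dividing strip) achieves O(n log n).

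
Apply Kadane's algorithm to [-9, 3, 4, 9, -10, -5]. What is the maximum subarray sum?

Using Kadane's algorithm on [-9, 3, 4, 9, -10, -5]:

Scanning through the array:
Position 1 (value 3): max_ending_here = 3, max_so_far = 3
Position 2 (value 4): max_ending_here = 7, max_so_far = 7
Position 3 (value 9): max_ending_here = 16, max_so_far = 16
Position 4 (value -10): max_ending_here = 6, max_so_far = 16
Position 5 (value -5): max_ending_here = 1, max_so_far = 16

Maximum subarray: [3, 4, 9]
Maximum sum: 16

The maximum subarray is [3, 4, 9] with sum 16. This subarray runs from index 1 to index 3.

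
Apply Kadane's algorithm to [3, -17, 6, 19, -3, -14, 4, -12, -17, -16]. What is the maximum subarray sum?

Using Kadane's algorithm on [3, -17, 6, 19, -3, -14, 4, -12, -17, -16]:

Scanning through the array:
Position 1 (value -17): max_ending_here = -14, max_so_far = 3
Position 2 (value 6): max_ending_here = 6, max_so_far = 6
Position 3 (value 19): max_ending_here = 25, max_so_far = 25
Position 4 (value -3): max_ending_here = 22, max_so_far = 25
Position 5 (value -14): max_ending_here = 8, max_so_far = 25
Position 6 (value 4): max_ending_here = 12, max_so_far = 25
Position 7 (value -12): max_ending_here = 0, max_so_far = 25
Position 8 (value -17): max_ending_here = -17, max_so_far = 25
Position 9 (value -16): max_ending_here = -16, max_so_far = 25

Maximum subarray: [6, 19]
Maximum sum: 25

The maximum subarray is [6, 19] with sum 25. This subarray runs from index 2 to index 3.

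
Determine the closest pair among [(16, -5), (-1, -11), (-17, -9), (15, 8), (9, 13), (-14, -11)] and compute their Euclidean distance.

Computing all pairwise distances among 6 points:

d((16, -5), (-1, -11)) = 18.0278
d((16, -5), (-17, -9)) = 33.2415
d((16, -5), (15, 8)) = 13.0384
d((16, -5), (9, 13)) = 19.3132
d((16, -5), (-14, -11)) = 30.5941
d((-1, -11), (-17, -9)) = 16.1245
d((-1, -11), (15, 8)) = 24.8395
d((-1, -11), (9, 13)) = 26.0
d((-1, -11), (-14, -11)) = 13.0
d((-17, -9), (15, 8)) = 36.2353
d((-17, -9), (9, 13)) = 34.0588
d((-17, -9), (-14, -11)) = 3.6056 <-- minimum
d((15, 8), (9, 13)) = 7.8102
d((15, 8), (-14, -11)) = 34.6699
d((9, 13), (-14, -11)) = 33.2415

Closest pair: (-17, -9) and (-14, -11) with distance 3.6056

The closest pair is (-17, -9) and (-14, -11) with Euclidean distance 3.6056. For 6 points, brute-force pairwise comparison is shown above. For large n, the divide-and-conquer algorithm (sort by x, recurse on halves, check the dividing strip) achieves O(n log n).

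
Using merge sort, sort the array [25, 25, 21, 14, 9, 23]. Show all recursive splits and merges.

Merge sort trace:

Split: [25, 25, 21, 14, 9, 23] -> [25, 25, 21] and [14, 9, 23]
  Split: [25, 25, 21] -> [25] and [25, 21]
    Split: [25, 21] -> [25] and [21]
    Merge: [25] + [21] -> [21, 25]
  Merge: [25] + [21, 25] -> [21, 25, 25]
  Split: [14, 9, 23] -> [14] and [9, 23]
    Split: [9, 23] -> [9] and [23]
    Merge: [9] + [23] -> [9, 23]
  Merge: [14] + [9, 23] -> [9, 14, 23]
Merge: [21, 25, 25] + [9, 14, 23] -> [9, 14, 21, 23, 25, 25]

Final sorted array: [9, 14, 21, 23, 25, 25]

The merge sort proceeds by recursively splitting the array and merging sorted halves.
After all merges, the sorted array is [9, 14, 21, 23, 25, 25].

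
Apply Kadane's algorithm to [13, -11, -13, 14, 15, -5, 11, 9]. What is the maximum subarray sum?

Using Kadane's algorithm on [13, -11, -13, 14, 15, -5, 11, 9]:

Scanning through the array:
Position 1 (value -11): max_ending_here = 2, max_so_far = 13
Position 2 (value -13): max_ending_here = -11, max_so_far = 13
Position 3 (value 14): max_ending_here = 14, max_so_far = 14
Position 4 (value 15): max_ending_here = 29, max_so_far = 29
Position 5 (value -5): max_ending_here = 24, max_so_far = 29
Position 6 (value 11): max_ending_here = 35, max_so_far = 35
Position 7 (value 9): max_ending_here = 44, max_so_far = 44

Maximum subarray: [14, 15, -5, 11, 9]
Maximum sum: 44

The maximum subarray is [14, 15, -5, 11, 9] with sum 44. This subarray runs from index 3 to index 7.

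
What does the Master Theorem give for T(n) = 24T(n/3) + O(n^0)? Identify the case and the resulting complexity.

Master Theorem for T(n) = 24T(n/3) + O(n^0):

a = 24, b = 3, c = 0
log_b(a) = log_3(24) = 2.8928

Case 1: c = 0 < log_3(24) = 2.8928
T(n) = O(n^(log_3 24))

For T(n) = 24T(n/3) + O(n^0): log_3(24) = 2.8928. This is Case 1 of the Master Theorem (c < log_b(a), work dominated by leaves), giving O(n^(log_3 24)).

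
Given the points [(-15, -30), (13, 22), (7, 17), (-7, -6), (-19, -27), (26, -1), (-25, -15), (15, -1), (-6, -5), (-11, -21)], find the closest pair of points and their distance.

Computing all pairwise distances among 10 points:

d((-15, -30), (13, 22)) = 59.0593
d((-15, -30), (7, 17)) = 51.8941
d((-15, -30), (-7, -6)) = 25.2982
d((-15, -30), (-19, -27)) = 5.0
d((-15, -30), (26, -1)) = 50.2195
d((-15, -30), (-25, -15)) = 18.0278
d((-15, -30), (15, -1)) = 41.7253
d((-15, -30), (-6, -5)) = 26.5707
d((-15, -30), (-11, -21)) = 9.8489
d((13, 22), (7, 17)) = 7.8102
d((13, 22), (-7, -6)) = 34.4093
d((13, 22), (-19, -27)) = 58.5235
d((13, 22), (26, -1)) = 26.4197
d((13, 22), (-25, -15)) = 53.0377
d((13, 22), (15, -1)) = 23.0868
d((13, 22), (-6, -5)) = 33.0151
d((13, 22), (-11, -21)) = 49.2443
d((7, 17), (-7, -6)) = 26.9258
d((7, 17), (-19, -27)) = 51.1077
d((7, 17), (26, -1)) = 26.1725
d((7, 17), (-25, -15)) = 45.2548
d((7, 17), (15, -1)) = 19.6977
d((7, 17), (-6, -5)) = 25.5539
d((7, 17), (-11, -21)) = 42.0476
d((-7, -6), (-19, -27)) = 24.1868
d((-7, -6), (26, -1)) = 33.3766
d((-7, -6), (-25, -15)) = 20.1246
d((-7, -6), (15, -1)) = 22.561
d((-7, -6), (-6, -5)) = 1.4142 <-- minimum
d((-7, -6), (-11, -21)) = 15.5242
d((-19, -27), (26, -1)) = 51.9711
d((-19, -27), (-25, -15)) = 13.4164
d((-19, -27), (15, -1)) = 42.8019
d((-19, -27), (-6, -5)) = 25.5539
d((-19, -27), (-11, -21)) = 10.0
d((26, -1), (-25, -15)) = 52.8867
d((26, -1), (15, -1)) = 11.0
d((26, -1), (-6, -5)) = 32.249
d((26, -1), (-11, -21)) = 42.0595
d((-25, -15), (15, -1)) = 42.3792
d((-25, -15), (-6, -5)) = 21.4709
d((-25, -15), (-11, -21)) = 15.2315
d((15, -1), (-6, -5)) = 21.3776
d((15, -1), (-11, -21)) = 32.8024
d((-6, -5), (-11, -21)) = 16.7631

Closest pair: (-7, -6) and (-6, -5) with distance 1.4142

The closest pair is (-7, -6) and (-6, -5) with Euclidean distance 1.4142. For 10 points, brute-force pairwise comparison is shown above. For large n, the divide-and-conquer algorithm (sort by x, recurse on halves, check the dividing strip) achieves O(n log n).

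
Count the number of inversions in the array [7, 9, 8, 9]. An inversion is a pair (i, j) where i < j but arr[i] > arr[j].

Finding inversions in [7, 9, 8, 9]:

(1, 2): arr[1]=9 > arr[2]=8

Total inversions: 1

The array has 1 inversion(s): (1,2). Each pair (i,j) satisfies i < j and arr[i] > arr[j].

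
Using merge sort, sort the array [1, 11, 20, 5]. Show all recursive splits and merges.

Merge sort trace:

Split: [1, 11, 20, 5] -> [1, 11] and [20, 5]
  Split: [1, 11] -> [1] and [11]
  Merge: [1] + [11] -> [1, 11]
  Split: [20, 5] -> [20] and [5]
  Merge: [20] + [5] -> [5, 20]
Merge: [1, 11] + [5, 20] -> [1, 5, 11, 20]

Final sorted array: [1, 5, 11, 20]

The merge sort proceeds by recursively splitting the array and merging sorted halves.
After all merges, the sorted array is [1, 5, 11, 20].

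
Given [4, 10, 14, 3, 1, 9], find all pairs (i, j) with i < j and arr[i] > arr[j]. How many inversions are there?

Finding inversions in [4, 10, 14, 3, 1, 9]:

(0, 3): arr[0]=4 > arr[3]=3
(0, 4): arr[0]=4 > arr[4]=1
(1, 3): arr[1]=10 > arr[3]=3
(1, 4): arr[1]=10 > arr[4]=1
(1, 5): arr[1]=10 > arr[5]=9
(2, 3): arr[2]=14 > arr[3]=3
(2, 4): arr[2]=14 > arr[4]=1
(2, 5): arr[2]=14 > arr[5]=9
(3, 4): arr[3]=3 > arr[4]=1

Total inversions: 9

The array has 9 inversion(s): (0,3), (0,4), (1,3), (1,4), (1,5), (2,3), (2,4), (2,5), (3,4). Each pair (i,j) satisfies i < j and arr[i] > arr[j].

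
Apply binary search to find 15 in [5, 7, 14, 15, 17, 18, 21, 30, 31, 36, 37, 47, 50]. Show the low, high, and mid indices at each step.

Binary search for 15 in [5, 7, 14, 15, 17, 18, 21, 30, 31, 36, 37, 47, 50]:

lo=0, hi=12, mid=6, arr[mid]=21 -> 21 > 15, search left half
lo=0, hi=5, mid=2, arr[mid]=14 -> 14 < 15, search right half
lo=3, hi=5, mid=4, arr[mid]=17 -> 17 > 15, search left half
lo=3, hi=3, mid=3, arr[mid]=15 -> Found target at index 3!

Binary search finds 15 at index 3 after 4 comparisons. The search repeatedly halves the search space by comparing with the middle element.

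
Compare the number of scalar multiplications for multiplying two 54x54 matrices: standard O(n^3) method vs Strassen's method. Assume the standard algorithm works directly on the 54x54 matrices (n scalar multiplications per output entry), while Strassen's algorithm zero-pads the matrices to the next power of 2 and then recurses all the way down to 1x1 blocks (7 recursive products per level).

Matrix multiplication for 54x54 matrices:

Strassen's algorithm requires power-of-2 dimensions. Pad 54x54 to 64x64 (next power of 2).

Standard algorithm: 54^3 = 157464 multiplications
Strassen's algorithm: 7^(log2(64)) = 7^6 = 117649 multiplications
Savings: 157464 - 117649 = 39815 multiplications

Standard: 157464 multiplications (54^3). Strassen: 117649 multiplications (7^6, after padding to 64x64). Strassen reduces 8 recursive multiplications to 7 at each level.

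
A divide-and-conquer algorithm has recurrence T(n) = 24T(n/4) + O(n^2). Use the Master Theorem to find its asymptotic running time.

Master Theorem for T(n) = 24T(n/4) + O(n^2):

a = 24, b = 4, c = 2
log_b(a) = log_4(24) = 2.2925

Case 1: c = 2 < log_4(24) = 2.2925
T(n) = O(n^(log_4 24))

For T(n) = 24T(n/4) + O(n^2): log_4(24) = 2.2925. This is Case 1 of the Master Theorem (c < log_b(a), work dominated by leaves), giving O(n^(log_4 24)).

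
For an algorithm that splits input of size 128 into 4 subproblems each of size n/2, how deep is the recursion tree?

For divide and conquer with division factor 2:

Problem sizes at each level:
Level 0: 128
Level 1: 64
Level 2: 32
Level 3: 16
Level 4: 8
Level 5: 4
Level 6: 2
Level 7: 1

The root is level 0 and the size-1 base case is level 7 (the tree spans levels 0 through 7, i.e. 8 levels counting the root), so the depth is the number of divisions: log_2(128) = 7

The recursion tree depth is log_2(128) = 7. At each level, the problem size is divided by 2, so it takes 7 divisions to reduce to a base case of size 1. The algorithm makes 4 recursive calls at each level.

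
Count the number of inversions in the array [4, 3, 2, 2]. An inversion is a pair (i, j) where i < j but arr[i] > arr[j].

Finding inversions in [4, 3, 2, 2]:

(0, 1): arr[0]=4 > arr[1]=3
(0, 2): arr[0]=4 > arr[2]=2
(0, 3): arr[0]=4 > arr[3]=2
(1, 2): arr[1]=3 > arr[2]=2
(1, 3): arr[1]=3 > arr[3]=2

Total inversions: 5

The array has 5 inversion(s): (0,1), (0,2), (0,3), (1,2), (1,3). Each pair (i,j) satisfies i < j and arr[i] > arr[j].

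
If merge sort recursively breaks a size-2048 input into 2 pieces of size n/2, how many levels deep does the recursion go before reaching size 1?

For divide and conquer with division factor 2:

Problem sizes at each level:
Level 0: 2048
Level 1: 1024
Level 2: 512
Level 3: 256
Level 4: 128
Level 5: 64
Level 6: 32
Level 7: 16
Level 8: 8
Level 9: 4
Level 10: 2
Level 11: 1

The root is level 0 and the size-1 base case is level 11 (the tree spans levels 0 through 11, i.e. 12 levels counting the root), so the depth is the number of divisions: log_2(2048) = 11

The recursion tree depth is log_2(2048) = 11. At each level, the problem size is divided by 2, so it takes 11 divisions to reduce to a base case of size 1. The algorithm makes 2 recursive calls at each level.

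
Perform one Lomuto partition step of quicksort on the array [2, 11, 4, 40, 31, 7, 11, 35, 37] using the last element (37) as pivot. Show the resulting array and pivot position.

Lomuto partition with pivot = 37:

Initial array: [2, 11, 4, 40, 31, 7, 11, 35, 37]

arr[0]=2 <= 37: swap with position 0, array becomes [2, 11, 4, 40, 31, 7, 11, 35, 37]
arr[1]=11 <= 37: swap with position 1, array becomes [2, 11, 4, 40, 31, 7, 11, 35, 37]
arr[2]=4 <= 37: swap with position 2, array becomes [2, 11, 4, 40, 31, 7, 11, 35, 37]
arr[3]=40 > 37: no swap
arr[4]=31 <= 37: swap with position 3, array becomes [2, 11, 4, 31, 40, 7, 11, 35, 37]
arr[5]=7 <= 37: swap with position 4, array becomes [2, 11, 4, 31, 7, 40, 11, 35, 37]
arr[6]=11 <= 37: swap with position 5, array becomes [2, 11, 4, 31, 7, 11, 40, 35, 37]
arr[7]=35 <= 37: swap with position 6, array becomes [2, 11, 4, 31, 7, 11, 35, 40, 37]

Place pivot at position 7: [2, 11, 4, 31, 7, 11, 35, 37, 40]
Pivot position: 7

After partitioning with pivot 37, the array becomes [2, 11, 4, 31, 7, 11, 35, 37, 40]. The pivot is placed at index 7. All elements to the left of the pivot are <= 37, and all elements to the right are > 37.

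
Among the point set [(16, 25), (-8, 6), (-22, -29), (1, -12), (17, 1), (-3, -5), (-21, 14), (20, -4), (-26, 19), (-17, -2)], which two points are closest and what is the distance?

Computing all pairwise distances among 10 points:

d((16, 25), (-8, 6)) = 30.6105
d((16, 25), (-22, -29)) = 66.0303
d((16, 25), (1, -12)) = 39.9249
d((16, 25), (17, 1)) = 24.0208
d((16, 25), (-3, -5)) = 35.5106
d((16, 25), (-21, 14)) = 38.6005
d((16, 25), (20, -4)) = 29.2746
d((16, 25), (-26, 19)) = 42.4264
d((16, 25), (-17, -2)) = 42.638
d((-8, 6), (-22, -29)) = 37.6962
d((-8, 6), (1, -12)) = 20.1246
d((-8, 6), (17, 1)) = 25.4951
d((-8, 6), (-3, -5)) = 12.083
d((-8, 6), (-21, 14)) = 15.2643
d((-8, 6), (20, -4)) = 29.7321
d((-8, 6), (-26, 19)) = 22.2036
d((-8, 6), (-17, -2)) = 12.0416
d((-22, -29), (1, -12)) = 28.6007
d((-22, -29), (17, 1)) = 49.2037
d((-22, -29), (-3, -5)) = 30.6105
d((-22, -29), (-21, 14)) = 43.0116
d((-22, -29), (20, -4)) = 48.8774
d((-22, -29), (-26, 19)) = 48.1664
d((-22, -29), (-17, -2)) = 27.4591
d((1, -12), (17, 1)) = 20.6155
d((1, -12), (-3, -5)) = 8.0623
d((1, -12), (-21, 14)) = 34.0588
d((1, -12), (20, -4)) = 20.6155
d((1, -12), (-26, 19)) = 41.1096
d((1, -12), (-17, -2)) = 20.5913
d((17, 1), (-3, -5)) = 20.8806
d((17, 1), (-21, 14)) = 40.1622
d((17, 1), (20, -4)) = 5.831 <-- minimum
d((17, 1), (-26, 19)) = 46.6154
d((17, 1), (-17, -2)) = 34.1321
d((-3, -5), (-21, 14)) = 26.1725
d((-3, -5), (20, -4)) = 23.0217
d((-3, -5), (-26, 19)) = 33.2415
d((-3, -5), (-17, -2)) = 14.3178
d((-21, 14), (20, -4)) = 44.7772
d((-21, 14), (-26, 19)) = 7.0711
d((-21, 14), (-17, -2)) = 16.4924
d((20, -4), (-26, 19)) = 51.4296
d((20, -4), (-17, -2)) = 37.054
d((-26, 19), (-17, -2)) = 22.8473

Closest pair: (17, 1) and (20, -4) with distance 5.831

The closest pair is (17, 1) and (20, -4) with Euclidean distance 5.831. For 10 points, brute-force pairwise comparison is shown above. For large n, the divide-and-conquer algorithm (sort by x, recurse on halves, check the dividing strip) achieves O(n log n).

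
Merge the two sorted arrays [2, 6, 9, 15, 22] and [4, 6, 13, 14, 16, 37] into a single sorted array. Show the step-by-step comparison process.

Merging process:

Compare 2 vs 4: take 2 from left. Merged: [2]
Compare 6 vs 4: take 4 from right. Merged: [2, 4]
Compare 6 vs 6: take 6 from left. Merged: [2, 4, 6]
Compare 9 vs 6: take 6 from right. Merged: [2, 4, 6, 6]
Compare 9 vs 13: take 9 from left. Merged: [2, 4, 6, 6, 9]
Compare 15 vs 13: take 13 from right. Merged: [2, 4, 6, 6, 9, 13]
Compare 15 vs 14: take 14 from right. Merged: [2, 4, 6, 6, 9, 13, 14]
Compare 15 vs 16: take 15 from left. Merged: [2, 4, 6, 6, 9, 13, 14, 15]
Compare 22 vs 16: take 16 from right. Merged: [2, 4, 6, 6, 9, 13, 14, 15, 16]
Compare 22 vs 37: take 22 from left. Merged: [2, 4, 6, 6, 9, 13, 14, 15, 16, 22]
Append remaining from right: [37]. Merged: [2, 4, 6, 6, 9, 13, 14, 15, 16, 22, 37]

Final merged array: [2, 4, 6, 6, 9, 13, 14, 15, 16, 22, 37]
Total comparisons: 10

The merged array is [2, 4, 6, 6, 9, 13, 14, 15, 16, 22, 37], requiring 10 comparisons. The merge step runs in O(n) time where n is the total number of elements.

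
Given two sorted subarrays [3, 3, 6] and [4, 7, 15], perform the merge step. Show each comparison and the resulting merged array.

Merging process:

Compare 3 vs 4: take 3 from left. Merged: [3]
Compare 3 vs 4: take 3 from left. Merged: [3, 3]
Compare 6 vs 4: take 4 from right. Merged: [3, 3, 4]
Compare 6 vs 7: take 6 from left. Merged: [3, 3, 4, 6]
Append remaining from right: [7, 15]. Merged: [3, 3, 4, 6, 7, 15]

Final merged array: [3, 3, 4, 6, 7, 15]
Total comparisons: 4

The merged array is [3, 3, 4, 6, 7, 15], requiring 4 comparisons. The merge step runs in O(n) time where n is the total number of elements.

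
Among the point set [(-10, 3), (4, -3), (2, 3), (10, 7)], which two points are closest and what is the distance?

Computing all pairwise distances among 4 points:

d((-10, 3), (4, -3)) = 15.2315
d((-10, 3), (2, 3)) = 12.0
d((-10, 3), (10, 7)) = 20.3961
d((4, -3), (2, 3)) = 6.3246 <-- minimum
d((4, -3), (10, 7)) = 11.6619
d((2, 3), (10, 7)) = 8.9443

Closest pair: (4, -3) and (2, 3) with distance 6.3246

The closest pair is (4, -3) and (2, 3) with Euclidean distance 6.3246. For 4 points, brute-force pairwise comparison is shown above. For large n, the divide-and-conquer algorithm (sort by x, recurse on halves, check the dividing strip) achieves O(n log n).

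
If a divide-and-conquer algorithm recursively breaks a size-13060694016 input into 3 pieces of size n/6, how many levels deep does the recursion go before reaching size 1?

For divide and conquer with division factor 6:

Problem sizes at each level:
Level 0: 13060694016
Level 1: 2176782336
Level 2: 362797056
Level 3: 60466176
Level 4: 10077696
Level 5: 1679616
Level 6: 279936
Level 7: 46656
Level 8: 7776
Level 9: 1296
Level 10: 216
Level 11: 36
Level 12: 6
Level 13: 1

The root is level 0 and the size-1 base case is level 13 (the tree spans levels 0 through 13, i.e. 14 levels counting the root), so the depth is the number of divisions: log_6(13060694016) = 13

The recursion tree depth is log_6(13060694016) = 13. At each level, the problem size is divided by 6, so it takes 13 divisions to reduce to a base case of size 1. The algorithm makes 3 recursive calls at each level.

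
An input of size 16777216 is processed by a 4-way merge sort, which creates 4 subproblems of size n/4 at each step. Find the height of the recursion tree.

For divide and conquer with division factor 4:

Problem sizes at each level:
Level 0: 16777216
Level 1: 4194304
Level 2: 1048576
Level 3: 262144
Level 4: 65536
Level 5: 16384
Level 6: 4096
Level 7: 1024
Level 8: 256
Level 9: 64
Level 10: 16
Level 11: 4
Level 12: 1

The root is level 0 and the size-1 base case is level 12 (the tree spans levels 0 through 12, i.e. 13 levels counting the root), so the depth is the number of divisions: log_4(16777216) = 12

The recursion tree depth is log_4(16777216) = 12. At each level, the problem size is divided by 4, so it takes 12 divisions to reduce to a base case of size 1. The algorithm makes 4 recursive calls at each level.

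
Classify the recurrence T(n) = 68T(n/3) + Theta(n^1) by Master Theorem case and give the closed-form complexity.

Master Theorem for T(n) = 68T(n/3) + O(n^1):

a = 68, b = 3, c = 1
log_b(a) = log_3(68) = 3.8408

Case 1: c = 1 < log_3(68) = 3.8408
T(n) = O(n^(log_3 68))

For T(n) = 68T(n/3) + O(n^1): log_3(68) = 3.8408. This is Case 1 of the Master Theorem (c < log_b(a), work dominated by leaves), giving O(n^(log_3 68)).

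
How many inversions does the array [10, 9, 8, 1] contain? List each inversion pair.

Finding inversions in [10, 9, 8, 1]:

(0, 1): arr[0]=10 > arr[1]=9
(0, 2): arr[0]=10 > arr[2]=8
(0, 3): arr[0]=10 > arr[3]=1
(1, 2): arr[1]=9 > arr[2]=8
(1, 3): arr[1]=9 > arr[3]=1
(2, 3): arr[2]=8 > arr[3]=1

Total inversions: 6

The array has 6 inversion(s): (0,1), (0,2), (0,3), (1,2), (1,3), (2,3). Each pair (i,j) satisfies i < j and arr[i] > arr[j].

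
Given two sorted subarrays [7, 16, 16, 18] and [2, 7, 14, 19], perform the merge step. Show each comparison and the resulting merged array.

Merging process:

Compare 7 vs 2: take 2 from right. Merged: [2]
Compare 7 vs 7: take 7 from left. Merged: [2, 7]
Compare 16 vs 7: take 7 from right. Merged: [2, 7, 7]
Compare 16 vs 14: take 14 from right. Merged: [2, 7, 7, 14]
Compare 16 vs 19: take 16 from left. Merged: [2, 7, 7, 14, 16]
Compare 16 vs 19: take 16 from left. Merged: [2, 7, 7, 14, 16, 16]
Compare 18 vs 19: take 18 from left. Merged: [2, 7, 7, 14, 16, 16, 18]
Append remaining from right: [19]. Merged: [2, 7, 7, 14, 16, 16, 18, 19]

Final merged array: [2, 7, 7, 14, 16, 16, 18, 19]
Total comparisons: 7

The merged array is [2, 7, 7, 14, 16, 16, 18, 19], requiring 7 comparisons. The merge step runs in O(n) time where n is the total number of elements.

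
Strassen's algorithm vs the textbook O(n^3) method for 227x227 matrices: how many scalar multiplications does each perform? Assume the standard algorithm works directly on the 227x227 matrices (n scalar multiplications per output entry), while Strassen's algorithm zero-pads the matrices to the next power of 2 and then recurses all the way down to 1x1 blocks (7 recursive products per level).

Matrix multiplication for 227x227 matrices:

Strassen's algorithm requires power-of-2 dimensions. Pad 227x227 to 256x256 (next power of 2).

Standard algorithm: 227^3 = 11697083 multiplications
Strassen's algorithm: 7^(log2(256)) = 7^8 = 5764801 multiplications
Savings: 11697083 - 5764801 = 5932282 multiplications

Standard: 11697083 multiplications (227^3). Strassen: 5764801 multiplications (7^8, after padding to 256x256). Strassen reduces 8 recursive multiplications to 7 at each level.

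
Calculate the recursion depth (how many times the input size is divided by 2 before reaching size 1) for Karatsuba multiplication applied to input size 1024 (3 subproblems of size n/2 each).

For divide and conquer with division factor 2:

Problem sizes at each level:
Level 0: 1024
Level 1: 512
Level 2: 256
Level 3: 128
Level 4: 64
Level 5: 32
Level 6: 16
Level 7: 8
Level 8: 4
Level 9: 2
Level 10: 1

The root is level 0 and the size-1 base case is level 10 (the tree spans levels 0 through 10, i.e. 11 levels counting the root), so the depth is the number of divisions: log_2(1024) = 10

The recursion tree depth is log_2(1024) = 10. At each level, the problem size is divided by 2, so it takes 10 divisions to reduce to a base case of size 1. The algorithm makes 3 recursive calls at each level.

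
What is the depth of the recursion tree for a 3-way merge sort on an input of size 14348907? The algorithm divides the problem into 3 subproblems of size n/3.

For divide and conquer with division factor 3:

Problem sizes at each level:
Level 0: 14348907
Level 1: 4782969
Level 2: 1594323
Level 3: 531441
Level 4: 177147
Level 5: 59049
Level 6: 19683
Level 7: 6561
Level 8: 2187
Level 9: 729
Level 10: 243
Level 11: 81
Level 12: 27
Level 13: 9
Level 14: 3
Level 15: 1

The root is level 0 and the size-1 base case is level 15 (the tree spans levels 0 through 15, i.e. 16 levels counting the root), so the depth is the number of divisions: log_3(14348907) = 15

The recursion tree depth is log_3(14348907) = 15. At each level, the problem size is divided by 3, so it takes 15 divisions to reduce to a base case of size 1. The algorithm makes 3 recursive calls at each level.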